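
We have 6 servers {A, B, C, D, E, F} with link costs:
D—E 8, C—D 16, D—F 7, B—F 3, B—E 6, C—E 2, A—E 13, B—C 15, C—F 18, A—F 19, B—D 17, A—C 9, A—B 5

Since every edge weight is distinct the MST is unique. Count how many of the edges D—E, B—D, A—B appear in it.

1

Kruskal's algorithm — process edges by increasing weight (ties by edge label):
C—E (2): add. Components now {A} {B} {C,E} {D} {F}
B—F (3): add. Components now {A} {B,F} {C,E} {D}
A—B (5): add. Components now {A,B,F} {C,E} {D}
B—E (6): add. Components now {A,B,C,E,F} {D}
D—F (7): add. Components now {A,B,C,D,E,F}
MST edge set: {C—E, B—F, A—B, B—E, D—F}.
Of the listed edges, {A—B} are in the MST → 1.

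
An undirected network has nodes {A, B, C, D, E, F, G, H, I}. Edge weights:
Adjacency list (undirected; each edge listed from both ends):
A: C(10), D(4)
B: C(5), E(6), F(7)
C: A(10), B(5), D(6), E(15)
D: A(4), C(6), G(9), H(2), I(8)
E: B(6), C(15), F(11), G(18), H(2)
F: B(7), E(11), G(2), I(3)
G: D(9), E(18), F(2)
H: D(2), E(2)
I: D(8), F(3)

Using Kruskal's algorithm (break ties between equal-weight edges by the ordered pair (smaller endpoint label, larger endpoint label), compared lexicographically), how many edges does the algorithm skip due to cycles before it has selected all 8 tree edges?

Kruskal: consider edges lightest-first.
D—H (2): add — endpoints in different components.
E—H (2): add — endpoints in different components.
F—G (2): add — endpoints in different components.
F—I (3): add — endpoints in different components.
A—D (4): add — endpoints in different components.
B—C (5): add — endpoints in different components.
B—E (6): add — endpoints in different components.
C—D (6): skip — C and D already connected.
B—F (7): add — endpoints in different components.
Edges rejected before the tree was complete: 1.

1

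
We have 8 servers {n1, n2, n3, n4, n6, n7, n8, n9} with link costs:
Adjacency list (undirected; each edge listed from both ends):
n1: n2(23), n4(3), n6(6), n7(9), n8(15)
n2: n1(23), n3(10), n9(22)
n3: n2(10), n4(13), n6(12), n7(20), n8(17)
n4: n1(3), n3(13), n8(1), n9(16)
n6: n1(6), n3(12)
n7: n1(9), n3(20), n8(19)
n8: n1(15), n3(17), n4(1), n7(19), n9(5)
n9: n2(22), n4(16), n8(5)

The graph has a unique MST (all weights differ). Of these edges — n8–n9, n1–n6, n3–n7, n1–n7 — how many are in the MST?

3

Kruskal's algorithm — process edges by increasing weight (ties by edge label):
n4–n8 (1): add — endpoints in different components.
n1–n4 (3): add — endpoints in different components.
n8–n9 (5): add — endpoints in different components.
n1–n6 (6): add — endpoints in different components.
n1–n7 (9): add — endpoints in different components.
n2–n3 (10): add — endpoints in different components.
n3–n6 (12): add — endpoints in different components.
MST edge set: {n4–n8, n1–n4, n8–n9, n1–n6, n1–n7, n2–n3, n3–n6}.
Of the listed edges, {n8–n9, n1–n6, n1–n7} are in the MST → 3.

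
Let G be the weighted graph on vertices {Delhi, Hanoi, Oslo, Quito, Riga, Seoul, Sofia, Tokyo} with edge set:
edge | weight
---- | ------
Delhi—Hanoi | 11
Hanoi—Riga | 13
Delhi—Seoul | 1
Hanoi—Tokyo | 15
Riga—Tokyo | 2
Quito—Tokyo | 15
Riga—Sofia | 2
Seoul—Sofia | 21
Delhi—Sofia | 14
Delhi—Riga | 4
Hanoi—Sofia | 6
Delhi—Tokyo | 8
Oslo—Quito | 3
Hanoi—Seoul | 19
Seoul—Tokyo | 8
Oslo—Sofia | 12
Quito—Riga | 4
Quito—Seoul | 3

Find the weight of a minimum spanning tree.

Kruskal's algorithm — process edges by increasing weight (ties by edge label):
Delhi—Seoul (1): add — endpoints in different components.
Riga—Sofia (2): add — endpoints in different components.
Riga—Tokyo (2): add — endpoints in different components.
Oslo—Quito (3): add — endpoints in different components.
Quito—Seoul (3): add — endpoints in different components.
Delhi—Riga (4): add — endpoints in different components.
Quito—Riga (4): skip — Quito and Riga already connected.
Hanoi—Sofia (6): add — endpoints in different components.
MST edges: Delhi—Seoul, Riga—Sofia, Riga—Tokyo, Oslo—Quito, Quito—Seoul, Delhi—Riga, Hanoi—Sofia; total weight 1+2+2+3+3+4+6 = 21.

21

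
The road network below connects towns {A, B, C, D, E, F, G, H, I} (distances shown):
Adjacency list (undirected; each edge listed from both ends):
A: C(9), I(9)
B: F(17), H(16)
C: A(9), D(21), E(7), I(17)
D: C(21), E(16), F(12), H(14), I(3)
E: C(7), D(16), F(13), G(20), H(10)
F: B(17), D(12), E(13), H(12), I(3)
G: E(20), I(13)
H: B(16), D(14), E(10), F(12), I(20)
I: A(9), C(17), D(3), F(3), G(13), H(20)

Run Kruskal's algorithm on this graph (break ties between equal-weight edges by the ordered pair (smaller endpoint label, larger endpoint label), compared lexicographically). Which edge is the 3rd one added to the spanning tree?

C-E

Kruskal: consider edges lightest-first.
D—I (3): add — endpoints in different components.
F—I (3): add — endpoints in different components.
C—E (7): add — endpoints in different components.
A—C (9): add — endpoints in different components.
A—I (9): add — endpoints in different components.
E—H (10): add — endpoints in different components.
D—F (12): skip — D and F already connected.
F—H (12): skip — F and H already connected.
E—F (13): skip — E and F already connected.
G—I (13): add — endpoints in different components.
D—H (14): skip — D and H already connected.
B—H (16): add — endpoints in different components.
The 3rd edge added is C—E.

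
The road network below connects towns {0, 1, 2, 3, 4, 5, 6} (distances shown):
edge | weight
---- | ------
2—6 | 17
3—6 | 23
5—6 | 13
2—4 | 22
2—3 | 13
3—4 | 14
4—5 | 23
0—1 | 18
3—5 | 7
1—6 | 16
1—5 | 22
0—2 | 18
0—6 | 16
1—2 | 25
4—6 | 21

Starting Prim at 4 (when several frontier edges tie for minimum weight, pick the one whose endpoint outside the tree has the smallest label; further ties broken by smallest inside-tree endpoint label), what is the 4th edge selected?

5-6

Grow the tree from 4 using Prim:
Step 1: cheapest edge leaving the tree is 3—4 (14); add 3.
Step 2: cheapest edge leaving the tree is 3—5 (7); add 5.
Step 3: cheapest edge leaving the tree is 2—3 (13); add 2.
Step 4: cheapest edge leaving the tree is 5—6 (13); add 6.
Step 5: cheapest edge leaving the tree is 0—6 (16); add 0.
Step 6: cheapest edge leaving the tree is 1—6 (16); add 1.
The 4th edge added is 5—6.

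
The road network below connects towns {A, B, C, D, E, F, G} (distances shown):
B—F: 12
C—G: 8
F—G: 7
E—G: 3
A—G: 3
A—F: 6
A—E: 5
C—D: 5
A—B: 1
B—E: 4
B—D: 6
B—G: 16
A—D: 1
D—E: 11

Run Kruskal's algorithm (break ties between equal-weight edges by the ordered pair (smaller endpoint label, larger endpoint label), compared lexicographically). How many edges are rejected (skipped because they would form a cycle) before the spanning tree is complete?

2

Kruskal: consider edges lightest-first.
A—B (1): add — endpoints in different components.
A—D (1): add — endpoints in different components.
A—G (3): add — endpoints in different components.
E—G (3): add — endpoints in different components.
B—E (4): skip — B and E already connected.
A—E (5): skip — A and E already connected.
C—D (5): add — endpoints in different components.
A—F (6): add — endpoints in different components.
Edges rejected before the tree was complete: 2.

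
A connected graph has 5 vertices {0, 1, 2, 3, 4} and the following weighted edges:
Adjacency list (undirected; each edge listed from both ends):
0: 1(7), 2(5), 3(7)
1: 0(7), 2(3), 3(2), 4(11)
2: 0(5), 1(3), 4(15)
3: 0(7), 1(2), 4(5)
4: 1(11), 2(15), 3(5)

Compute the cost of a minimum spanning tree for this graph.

15

Sort edges by weight, then run Kruskal:
1-3 (2): add. Components now {0} {1,3} {2} {4}
1-2 (3): add. Components now {0} {1,2,3} {4}
0-2 (5): add. Components now {0,1,2,3} {4}
3-4 (5): add. Components now {0,1,2,3,4}
MST edges: 1-3, 1-2, 0-2, 3-4; total weight 2+3+5+5 = 15.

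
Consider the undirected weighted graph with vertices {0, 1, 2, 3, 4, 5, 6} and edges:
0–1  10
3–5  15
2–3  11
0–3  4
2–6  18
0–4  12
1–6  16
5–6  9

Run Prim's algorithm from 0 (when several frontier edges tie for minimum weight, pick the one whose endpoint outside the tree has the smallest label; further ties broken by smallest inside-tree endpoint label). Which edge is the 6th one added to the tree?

Prim's algorithm from 0:
Step 1: cheapest edge leaving the tree is 0–3 (4); add 3.
Step 2: cheapest edge leaving the tree is 0–1 (10); add 1.
Step 3: cheapest edge leaving the tree is 2–3 (11); add 2.
Step 4: cheapest edge leaving the tree is 0–4 (12); add 4.
Step 5: cheapest edge leaving the tree is 3–5 (15); add 5.
Step 6: cheapest edge leaving the tree is 5–6 (9); add 6.
The 6th edge added is 5–6.

5-6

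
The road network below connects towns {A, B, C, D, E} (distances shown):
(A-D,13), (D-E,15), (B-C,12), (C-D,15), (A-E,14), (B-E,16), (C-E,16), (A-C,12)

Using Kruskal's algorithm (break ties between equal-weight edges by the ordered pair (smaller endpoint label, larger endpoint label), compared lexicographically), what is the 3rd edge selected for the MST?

A-D

Kruskal's algorithm — process edges by increasing weight (ties by edge label):
A-C (12): add. Components now {A,C} {B} {D} {E}
B-C (12): add. Components now {A,B,C} {D} {E}
A-D (13): add. Components now {A,B,C,D} {E}
A-E (14): add. Components now {A,B,C,D,E}
The 3rd edge added is A-D.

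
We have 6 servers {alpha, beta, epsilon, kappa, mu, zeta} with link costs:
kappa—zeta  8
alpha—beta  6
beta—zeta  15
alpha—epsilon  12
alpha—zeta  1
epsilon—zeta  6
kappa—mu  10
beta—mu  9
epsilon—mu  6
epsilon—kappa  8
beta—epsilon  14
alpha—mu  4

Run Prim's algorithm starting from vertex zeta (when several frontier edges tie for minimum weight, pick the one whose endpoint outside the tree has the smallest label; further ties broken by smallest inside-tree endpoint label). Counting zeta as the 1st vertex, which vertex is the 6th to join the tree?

kappa

Grow the tree from zeta using Prim:
Step 1: frontier [alpha—zeta 1, epsilon—zeta 6, kappa—zeta 8, beta—zeta 15] → take alpha—zeta (1); add alpha.
Step 2: frontier [alpha—mu 4, alpha—beta 6, alpha—epsilon 12, epsilon—zeta 6, kappa—zeta 8, beta—zeta 15] → take alpha—mu (4); add mu.
Step 3: frontier [alpha—beta 6, alpha—epsilon 12, epsilon—mu 6, beta—mu 9, kappa—mu 10, epsilon—zeta 6, kappa—zeta 8, beta—zeta 15] → take alpha—beta (6); add beta.
Step 4: frontier [alpha—epsilon 12, beta—epsilon 14, epsilon—mu 6, kappa—mu 10, epsilon—zeta 6, kappa—zeta 8] → take epsilon—mu (6); add epsilon.
Step 5: frontier [epsilon—kappa 8, kappa—mu 10, kappa—zeta 8] → take epsilon—kappa (8); add kappa.
Vertex order: zeta, alpha, mu, beta, epsilon, kappa. The 6th vertex is kappa.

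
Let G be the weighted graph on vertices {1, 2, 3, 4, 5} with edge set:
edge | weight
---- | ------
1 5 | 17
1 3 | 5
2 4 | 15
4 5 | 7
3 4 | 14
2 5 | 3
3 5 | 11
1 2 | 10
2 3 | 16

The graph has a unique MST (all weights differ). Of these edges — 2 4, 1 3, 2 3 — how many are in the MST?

Kruskal's algorithm — process edges by increasing weight (ties by edge label):
2 5 (3): add — endpoints in different components.
1 3 (5): add — endpoints in different components.
4 5 (7): add — endpoints in different components.
1 2 (10): add — endpoints in different components.
MST edge set: {2 5, 1 3, 4 5, 1 2}.
Of the listed edges, {1 3} are in the MST → 1.

1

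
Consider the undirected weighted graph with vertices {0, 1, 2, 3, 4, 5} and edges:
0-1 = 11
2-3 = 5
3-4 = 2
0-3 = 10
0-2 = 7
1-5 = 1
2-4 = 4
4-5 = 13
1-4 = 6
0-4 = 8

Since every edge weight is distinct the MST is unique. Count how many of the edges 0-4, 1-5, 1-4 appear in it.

2

Kruskal's algorithm — process edges by increasing weight (ties by edge label):
1-5 (1): add. Components now {0} {1,5} {2} {3} {4}
3-4 (2): add. Components now {0} {1,5} {2} {3,4}
2-4 (4): add. Components now {0} {1,5} {2,3,4}
2-3 (5): skip — 2 and 3 already connected.
1-4 (6): add. Components now {0} {1,2,3,4,5}
0-2 (7): add. Components now {0,1,2,3,4,5}
MST edge set: {1-5, 3-4, 2-4, 1-4, 0-2}.
Of the listed edges, {1-5, 1-4} are in the MST → 2.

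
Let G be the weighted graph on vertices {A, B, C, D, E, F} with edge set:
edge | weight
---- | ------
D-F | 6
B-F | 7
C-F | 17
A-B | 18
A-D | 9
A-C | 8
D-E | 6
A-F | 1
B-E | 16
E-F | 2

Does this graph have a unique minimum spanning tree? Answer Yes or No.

No

Kruskal's algorithm — process edges by increasing weight (ties by edge label):
A-F (1): add — endpoints in different components.
E-F (2): add — endpoints in different components.
D-E (6): add — endpoints in different components.
D-F (6): skip — D and F already connected.
B-F (7): add — endpoints in different components.
A-C (8): add — endpoints in different components.
Non-tree edge D-F has weight 6, equal to the heaviest edge on its tree cycle — swapping gives another MST of the same weight. Not unique.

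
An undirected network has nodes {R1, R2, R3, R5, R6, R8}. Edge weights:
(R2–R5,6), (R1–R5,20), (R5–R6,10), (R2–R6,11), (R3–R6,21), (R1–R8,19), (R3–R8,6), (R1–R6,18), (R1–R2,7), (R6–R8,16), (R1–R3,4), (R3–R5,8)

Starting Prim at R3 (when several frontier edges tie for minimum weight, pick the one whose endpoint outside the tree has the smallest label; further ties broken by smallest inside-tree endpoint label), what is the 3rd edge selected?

Prim's algorithm from R3:
Step 1: frontier [R1–R3 4, R3–R8 6, R3–R5 8, R3–R6 21] → take R1–R3 (4); add R1.
Step 2: frontier [R1–R2 7, R1–R6 18, R1–R8 19, R1–R5 20, R3–R8 6, R3–R5 8, R3–R6 21] → take R3–R8 (6); add R8.
Step 3: frontier [R1–R2 7, R1–R6 18, R1–R5 20, R3–R5 8, R3–R6 21, R6–R8 16] → take R1–R2 (7); add R2.
Step 4: frontier [R1–R6 18, R1–R5 20, R2–R5 6, R2–R6 11, R3–R5 8, R3–R6 21, R6–R8 16] → take R2–R5 (6); add R5.
Step 5: frontier [R1–R6 18, R2–R6 11, R3–R6 21, R5–R6 10, R6–R8 16] → take R5–R6 (10); add R6.
The 3rd edge added is R1–R2.

R1-R2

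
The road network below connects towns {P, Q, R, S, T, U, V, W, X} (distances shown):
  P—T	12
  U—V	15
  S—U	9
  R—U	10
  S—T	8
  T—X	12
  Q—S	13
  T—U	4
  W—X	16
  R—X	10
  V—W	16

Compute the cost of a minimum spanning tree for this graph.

88

Grow the tree from R using Prim:
Step 1: cheapest edge leaving the tree is R—U (10); add U.
Step 2: cheapest edge leaving the tree is T—U (4); add T.
Step 3: cheapest edge leaving the tree is S—T (8); add S.
Step 4: cheapest edge leaving the tree is R—X (10); add X.
Step 5: cheapest edge leaving the tree is P—T (12); add P.
Step 6: cheapest edge leaving the tree is Q—S (13); add Q.
Step 7: cheapest edge leaving the tree is U—V (15); add V.
Step 8: cheapest edge leaving the tree is V—W (16); add W.
MST edges: R—U, T—U, S—T, R—X, P—T, Q—S, U—V, V—W; total weight 10+4+8+10+12+13+15+16 = 88.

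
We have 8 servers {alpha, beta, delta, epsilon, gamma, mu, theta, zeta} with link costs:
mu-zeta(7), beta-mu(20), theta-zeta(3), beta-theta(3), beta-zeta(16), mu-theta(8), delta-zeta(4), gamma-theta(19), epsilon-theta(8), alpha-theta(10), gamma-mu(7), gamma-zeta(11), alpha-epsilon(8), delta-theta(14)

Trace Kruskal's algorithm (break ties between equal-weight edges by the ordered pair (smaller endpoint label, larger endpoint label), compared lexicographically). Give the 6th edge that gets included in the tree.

Sort edges by weight, then run Kruskal:
beta-theta (3): add — endpoints in different components.
theta-zeta (3): add — endpoints in different components.
delta-zeta (4): add — endpoints in different components.
gamma-mu (7): add — endpoints in different components.
mu-zeta (7): add — endpoints in different components.
alpha-epsilon (8): add — endpoints in different components.
epsilon-theta (8): add — endpoints in different components.
The 6th edge added is alpha-epsilon.

alpha-epsilon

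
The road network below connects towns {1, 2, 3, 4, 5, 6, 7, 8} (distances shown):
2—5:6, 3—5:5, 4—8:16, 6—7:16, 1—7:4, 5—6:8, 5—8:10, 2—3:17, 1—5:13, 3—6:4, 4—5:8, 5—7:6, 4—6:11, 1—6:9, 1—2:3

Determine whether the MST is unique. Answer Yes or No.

No

Kruskal's algorithm — process edges by increasing weight (ties by edge label):
1—2 (3): add — endpoints in different components.
1—7 (4): add — endpoints in different components.
3—6 (4): add — endpoints in different components.
3—5 (5): add — endpoints in different components.
2—5 (6): add — endpoints in different components.
5—7 (6): skip — 5 and 7 already connected.
4—5 (8): add — endpoints in different components.
5—6 (8): skip — 5 and 6 already connected.
1—6 (9): skip — 1 and 6 already connected.
5—8 (10): add — endpoints in different components.
Non-tree edge 5—7 has weight 6, equal to the heaviest edge on its tree cycle — swapping gives another MST of the same weight. Not unique.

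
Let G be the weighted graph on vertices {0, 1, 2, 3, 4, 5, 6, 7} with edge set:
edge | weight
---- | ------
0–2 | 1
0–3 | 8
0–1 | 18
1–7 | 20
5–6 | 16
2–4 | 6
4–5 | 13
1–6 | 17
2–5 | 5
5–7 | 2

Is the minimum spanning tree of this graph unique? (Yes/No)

Yes

Sort edges by weight, then run Kruskal:
0–2 (1): add — endpoints in different components.
5–7 (2): add — endpoints in different components.
2–5 (5): add — endpoints in different components.
2–4 (6): add — endpoints in different components.
0–3 (8): add — endpoints in different components.
4–5 (13): skip — 4 and 5 already connected.
5–6 (16): add — endpoints in different components.
1–6 (17): add — endpoints in different components.
Every non-tree edge has weight strictly greater than the heaviest edge on the tree path between its endpoints, so the MST is unique.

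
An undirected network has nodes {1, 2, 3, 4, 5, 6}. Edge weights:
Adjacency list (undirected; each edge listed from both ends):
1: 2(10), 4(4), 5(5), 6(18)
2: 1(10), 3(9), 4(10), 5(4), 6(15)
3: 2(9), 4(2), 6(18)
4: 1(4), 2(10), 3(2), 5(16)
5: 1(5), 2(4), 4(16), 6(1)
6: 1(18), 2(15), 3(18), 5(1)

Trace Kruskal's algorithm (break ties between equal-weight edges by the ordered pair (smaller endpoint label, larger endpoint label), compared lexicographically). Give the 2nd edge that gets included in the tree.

Sort edges by weight, then run Kruskal:
5–6 (1): add. Components now {1} {2} {3} {4} {5,6}
3–4 (2): add. Components now {1} {2} {3,4} {5,6}
1–4 (4): add. Components now {1,3,4} {2} {5,6}
2–5 (4): add. Components now {1,3,4} {2,5,6}
1–5 (5): add. Components now {1,2,3,4,5,6}
The 2nd edge added is 3–4.

3-4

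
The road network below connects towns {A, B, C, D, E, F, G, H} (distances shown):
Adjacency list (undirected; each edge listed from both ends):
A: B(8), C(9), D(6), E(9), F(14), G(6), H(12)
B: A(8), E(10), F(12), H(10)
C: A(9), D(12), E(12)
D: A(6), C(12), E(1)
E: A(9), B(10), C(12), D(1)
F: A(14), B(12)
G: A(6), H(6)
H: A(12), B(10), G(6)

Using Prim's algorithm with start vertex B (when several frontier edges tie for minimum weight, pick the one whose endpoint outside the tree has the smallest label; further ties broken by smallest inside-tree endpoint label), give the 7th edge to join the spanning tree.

B-F

Prim, starting at B.
Step 1: frontier [A-B 8, B-E 10, B-H 10, B-F 12] → take A-B (8); add A.
Step 2: frontier [A-D 6, A-G 6, A-C 9, A-E 9, A-H 12, A-F 14, B-E 10, B-H 10, B-F 12] → take A-D (6); add D.
Step 3: frontier [A-G 6, A-C 9, A-E 9, A-H 12, A-F 14, B-E 10, B-H 10, B-F 12, D-E 1, C-D 12] → take D-E (1); add E.
Step 4: frontier [A-G 6, A-C 9, A-H 12, A-F 14, B-H 10, B-F 12, C-D 12, C-E 12] → take A-G (6); add G.
Step 5: frontier [A-C 9, A-H 12, A-F 14, B-H 10, B-F 12, C-D 12, C-E 12, G-H 6] → take G-H (6); add H.
Step 6: frontier [A-C 9, A-F 14, B-F 12, C-D 12, C-E 12] → take A-C (9); add C.
Step 7: frontier [A-F 14, B-F 12] → take B-F (12); add F.
The 7th edge added is B-F.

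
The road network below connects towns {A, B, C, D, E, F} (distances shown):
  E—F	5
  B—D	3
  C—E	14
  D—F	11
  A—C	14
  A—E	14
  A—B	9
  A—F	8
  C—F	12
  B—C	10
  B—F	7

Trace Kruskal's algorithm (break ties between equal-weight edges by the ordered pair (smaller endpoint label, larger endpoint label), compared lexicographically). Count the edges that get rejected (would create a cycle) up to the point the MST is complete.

Sort edges by weight, then run Kruskal:
B—D (3): add — endpoints in different components.
E—F (5): add — endpoints in different components.
B—F (7): add — endpoints in different components.
A—F (8): add — endpoints in different components.
A—B (9): skip — A and B already connected.
B—C (10): add — endpoints in different components.
Edges rejected before the tree was complete: 1.

1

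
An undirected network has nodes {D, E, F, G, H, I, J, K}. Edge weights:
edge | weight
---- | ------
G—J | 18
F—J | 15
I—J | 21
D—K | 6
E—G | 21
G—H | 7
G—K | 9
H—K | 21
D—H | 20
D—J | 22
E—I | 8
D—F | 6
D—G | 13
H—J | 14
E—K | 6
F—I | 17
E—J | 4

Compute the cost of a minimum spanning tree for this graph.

46

Grow the tree from F using Prim:
Step 1: cheapest edge leaving the tree is D—F (6); add D.
Step 2: cheapest edge leaving the tree is D—K (6); add K.
Step 3: cheapest edge leaving the tree is E—K (6); add E.
Step 4: cheapest edge leaving the tree is E—J (4); add J.
Step 5: cheapest edge leaving the tree is E—I (8); add I.
Step 6: cheapest edge leaving the tree is G—K (9); add G.
Step 7: cheapest edge leaving the tree is G—H (7); add H.
MST edges: D—F, D—K, E—K, E—J, E—I, G—K, G—H; total weight 6+6+6+4+8+9+7 = 46.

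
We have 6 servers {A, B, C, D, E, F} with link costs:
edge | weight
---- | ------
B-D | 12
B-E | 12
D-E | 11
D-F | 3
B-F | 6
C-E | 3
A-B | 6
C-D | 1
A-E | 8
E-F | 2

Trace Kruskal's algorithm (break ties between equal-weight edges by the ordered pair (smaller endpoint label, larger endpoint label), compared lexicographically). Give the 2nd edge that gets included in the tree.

Sort edges by weight, then run Kruskal:
C-D (1): add. Components now {A} {B} {C,D} {E} {F}
E-F (2): add. Components now {A} {B} {C,D} {E,F}
C-E (3): add. Components now {A} {B} {C,D,E,F}
D-F (3): skip — D and F already connected.
A-B (6): add. Components now {A,B} {C,D,E,F}
B-F (6): add. Components now {A,B,C,D,E,F}
The 2nd edge added is E-F.

E-F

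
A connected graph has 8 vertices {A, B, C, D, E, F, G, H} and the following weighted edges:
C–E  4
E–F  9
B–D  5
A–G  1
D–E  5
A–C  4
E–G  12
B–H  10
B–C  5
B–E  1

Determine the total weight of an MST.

34

Prim, starting at B.
Step 1: frontier [B–E 1, B–C 5, B–D 5, B–H 10] → take B–E (1); add E.
Step 2: frontier [B–C 5, B–D 5, B–H 10, C–E 4, D–E 5, E–F 9, E–G 12] → take C–E (4); add C.
Step 3: frontier [B–D 5, B–H 10, A–C 4, D–E 5, E–F 9, E–G 12] → take A–C (4); add A.
Step 4: frontier [A–G 1, B–D 5, B–H 10, D–E 5, E–F 9, E–G 12] → take A–G (1); add G.
Step 5: frontier [B–D 5, B–H 10, D–E 5, E–F 9] → take B–D (5); add D.
Step 6: frontier [B–H 10, E–F 9] → take E–F (9); add F.
Step 7: frontier [B–H 10] → take B–H (10); add H.
MST edges: B–E, C–E, A–C, A–G, B–D, E–F, B–H; total weight 1+4+4+1+5+9+10 = 34.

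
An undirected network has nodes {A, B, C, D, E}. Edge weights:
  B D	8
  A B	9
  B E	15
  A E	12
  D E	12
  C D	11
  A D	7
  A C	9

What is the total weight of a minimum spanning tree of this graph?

36

Kruskal: consider edges lightest-first.
A D (7): add — endpoints in different components.
B D (8): add — endpoints in different components.
A B (9): skip — A and B already connected.
A C (9): add — endpoints in different components.
C D (11): skip — C and D already connected.
A E (12): add — endpoints in different components.
MST edges: A D, B D, A C, A E; total weight 7+8+9+12 = 36.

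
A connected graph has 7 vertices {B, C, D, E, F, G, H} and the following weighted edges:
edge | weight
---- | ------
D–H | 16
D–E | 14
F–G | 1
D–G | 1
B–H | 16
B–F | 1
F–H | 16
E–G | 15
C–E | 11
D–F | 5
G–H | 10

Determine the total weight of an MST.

Sort edges by weight, then run Kruskal:
B–F (1): add. Components now {B,F} {C} {D} {E} {G} {H}
D–G (1): add. Components now {B,F} {C} {D,G} {E} {H}
F–G (1): add. Components now {B,D,F,G} {C} {E} {H}
D–F (5): skip — D and F already connected.
G–H (10): add. Components now {B,D,F,G,H} {C} {E}
C–E (11): add. Components now {B,D,F,G,H} {C,E}
D–E (14): add. Components now {B,C,D,E,F,G,H}
MST edges: B–F, D–G, F–G, G–H, C–E, D–E; total weight 1+1+1+10+11+14 = 38.

38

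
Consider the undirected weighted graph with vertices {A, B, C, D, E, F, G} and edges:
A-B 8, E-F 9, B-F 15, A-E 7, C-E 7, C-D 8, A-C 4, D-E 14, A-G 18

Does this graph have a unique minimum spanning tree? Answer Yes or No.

No

Kruskal's algorithm — process edges by increasing weight (ties by edge label):
A-C (4): add. Components now {A,C} {B} {D} {E} {F} {G}
A-E (7): add. Components now {A,C,E} {B} {D} {F} {G}
C-E (7): skip — C and E already connected.
A-B (8): add. Components now {A,B,C,E} {D} {F} {G}
C-D (8): add. Components now {A,B,C,D,E} {F} {G}
E-F (9): add. Components now {A,B,C,D,E,F} {G}
D-E (14): skip — D and E already connected.
B-F (15): skip — B and F already connected.
A-G (18): add. Components now {A,B,C,D,E,F,G}
Non-tree edge C-E has weight 7, equal to the heaviest edge on its tree cycle — swapping gives another MST of the same weight. Not unique.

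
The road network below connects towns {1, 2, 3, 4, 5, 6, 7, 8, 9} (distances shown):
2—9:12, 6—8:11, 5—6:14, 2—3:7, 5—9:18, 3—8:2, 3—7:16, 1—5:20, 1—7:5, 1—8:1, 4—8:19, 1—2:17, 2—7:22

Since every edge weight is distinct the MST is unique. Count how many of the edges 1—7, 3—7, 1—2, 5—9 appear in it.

Sort edges by weight, then run Kruskal:
1—8 (1): add — endpoints in different components.
3—8 (2): add — endpoints in different components.
1—7 (5): add — endpoints in different components.
2—3 (7): add — endpoints in different components.
6—8 (11): add — endpoints in different components.
2—9 (12): add — endpoints in different components.
5—6 (14): add — endpoints in different components.
3—7 (16): skip — 3 and 7 already connected.
1—2 (17): skip — 1 and 2 already connected.
5—9 (18): skip — 5 and 9 already connected.
4—8 (19): add — endpoints in different components.
MST edge set: {1—8, 3—8, 1—7, 2—3, 6—8, 2—9, 5—6, 4—8}.
Of the listed edges, {1—7} are in the MST → 1.

1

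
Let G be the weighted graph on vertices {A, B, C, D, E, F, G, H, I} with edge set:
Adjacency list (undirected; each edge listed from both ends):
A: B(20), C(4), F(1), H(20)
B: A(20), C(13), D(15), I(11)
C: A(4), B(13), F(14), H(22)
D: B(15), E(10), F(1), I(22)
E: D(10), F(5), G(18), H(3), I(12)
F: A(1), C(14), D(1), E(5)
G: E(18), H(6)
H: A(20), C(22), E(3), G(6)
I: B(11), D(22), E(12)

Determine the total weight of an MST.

43

Grow the tree from H using Prim:
Step 1: cheapest edge leaving the tree is E H (3); add E.
Step 2: cheapest edge leaving the tree is E F (5); add F.
Step 3: cheapest edge leaving the tree is A F (1); add A.
Step 4: cheapest edge leaving the tree is D F (1); add D.
Step 5: cheapest edge leaving the tree is A C (4); add C.
Step 6: cheapest edge leaving the tree is G H (6); add G.
Step 7: cheapest edge leaving the tree is E I (12); add I.
Step 8: cheapest edge leaving the tree is B I (11); add B.
MST edges: E H, E F, A F, D F, A C, G H, E I, B I; total weight 3+5+1+1+4+6+12+11 = 43.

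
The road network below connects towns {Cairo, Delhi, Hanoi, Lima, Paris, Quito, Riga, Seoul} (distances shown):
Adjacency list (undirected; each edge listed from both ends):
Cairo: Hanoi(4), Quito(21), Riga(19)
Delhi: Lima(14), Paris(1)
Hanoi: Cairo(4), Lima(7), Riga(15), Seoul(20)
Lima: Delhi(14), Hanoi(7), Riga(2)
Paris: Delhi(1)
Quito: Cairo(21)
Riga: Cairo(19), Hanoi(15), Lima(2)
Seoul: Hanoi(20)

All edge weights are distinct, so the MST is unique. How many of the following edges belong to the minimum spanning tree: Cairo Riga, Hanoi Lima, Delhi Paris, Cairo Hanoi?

3

Sort edges by weight, then run Kruskal:
Delhi Paris (1): add — endpoints in different components.
Lima Riga (2): add — endpoints in different components.
Cairo Hanoi (4): add — endpoints in different components.
Hanoi Lima (7): add — endpoints in different components.
Delhi Lima (14): add — endpoints in different components.
Hanoi Riga (15): skip — Hanoi and Riga already connected.
Cairo Riga (19): skip — Riga and Cairo already connected.
Hanoi Seoul (20): add — endpoints in different components.
Cairo Quito (21): add — endpoints in different components.
MST edge set: {Delhi Paris, Lima Riga, Cairo Hanoi, Hanoi Lima, Delhi Lima, Hanoi Seoul, Cairo Quito}.
Of the listed edges, {Hanoi Lima, Delhi Paris, Cairo Hanoi} are in the MST → 3.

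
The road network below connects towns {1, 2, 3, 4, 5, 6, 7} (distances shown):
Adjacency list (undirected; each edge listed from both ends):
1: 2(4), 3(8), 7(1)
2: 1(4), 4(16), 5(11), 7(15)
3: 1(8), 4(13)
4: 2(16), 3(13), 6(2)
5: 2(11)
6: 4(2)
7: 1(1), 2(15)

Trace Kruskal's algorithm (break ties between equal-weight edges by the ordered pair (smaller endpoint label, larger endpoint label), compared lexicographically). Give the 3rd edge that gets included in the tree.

1-2

Kruskal's algorithm — process edges by increasing weight (ties by edge label):
1—7 (1): add. Components now {1,7} {2} {3} {4} {5} {6}
4—6 (2): add. Components now {1,7} {2} {3} {4,6} {5}
1—2 (4): add. Components now {1,2,7} {3} {4,6} {5}
1—3 (8): add. Components now {1,2,3,7} {4,6} {5}
2—5 (11): add. Components now {1,2,3,5,7} {4,6}
3—4 (13): add. Components now {1,2,3,4,5,6,7}
The 3rd edge added is 1—2.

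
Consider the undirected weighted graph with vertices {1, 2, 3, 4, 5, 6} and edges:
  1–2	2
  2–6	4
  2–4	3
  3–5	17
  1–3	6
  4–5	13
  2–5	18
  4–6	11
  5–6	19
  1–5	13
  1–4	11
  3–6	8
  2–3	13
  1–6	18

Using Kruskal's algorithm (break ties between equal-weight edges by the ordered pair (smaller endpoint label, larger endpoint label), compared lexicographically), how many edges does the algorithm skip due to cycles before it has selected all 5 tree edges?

Sort edges by weight, then run Kruskal:
1–2 (2): add — endpoints in different components.
2–4 (3): add — endpoints in different components.
2–6 (4): add — endpoints in different components.
1–3 (6): add — endpoints in different components.
3–6 (8): skip — 3 and 6 already connected.
1–4 (11): skip — 1 and 4 already connected.
4–6 (11): skip — 4 and 6 already connected.
1–5 (13): add — endpoints in different components.
Edges rejected before the tree was complete: 3.

3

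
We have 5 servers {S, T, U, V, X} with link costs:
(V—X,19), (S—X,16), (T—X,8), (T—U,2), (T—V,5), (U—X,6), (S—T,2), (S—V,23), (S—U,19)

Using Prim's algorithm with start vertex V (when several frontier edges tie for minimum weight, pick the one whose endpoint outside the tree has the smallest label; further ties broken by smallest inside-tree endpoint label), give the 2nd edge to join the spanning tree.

S-T

Prim, starting at V.
Step 1: cheapest edge leaving the tree is T—V (5); add T.
Step 2: cheapest edge leaving the tree is S—T (2); add S.
Step 3: cheapest edge leaving the tree is T—U (2); add U.
Step 4: cheapest edge leaving the tree is U—X (6); add X.
The 2nd edge added is S—T.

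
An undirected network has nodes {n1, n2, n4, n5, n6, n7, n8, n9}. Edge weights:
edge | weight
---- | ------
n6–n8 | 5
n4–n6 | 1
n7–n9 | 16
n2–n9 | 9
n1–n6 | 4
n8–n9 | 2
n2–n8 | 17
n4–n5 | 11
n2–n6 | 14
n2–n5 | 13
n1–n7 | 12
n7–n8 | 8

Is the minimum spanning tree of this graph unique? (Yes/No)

Sort edges by weight, then run Kruskal:
n4–n6 (1): add — endpoints in different components.
n8–n9 (2): add — endpoints in different components.
n1–n6 (4): add — endpoints in different components.
n6–n8 (5): add — endpoints in different components.
n7–n8 (8): add — endpoints in different components.
n2–n9 (9): add — endpoints in different components.
n4–n5 (11): add — endpoints in different components.
Every non-tree edge has weight strictly greater than the heaviest edge on the tree path between its endpoints, so the MST is unique.

Yes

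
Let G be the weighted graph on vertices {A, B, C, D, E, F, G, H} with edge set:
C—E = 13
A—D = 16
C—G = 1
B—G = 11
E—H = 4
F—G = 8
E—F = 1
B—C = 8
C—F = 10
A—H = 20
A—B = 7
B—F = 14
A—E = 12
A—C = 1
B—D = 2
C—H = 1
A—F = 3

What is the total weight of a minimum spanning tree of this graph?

Kruskal: consider edges lightest-first.
A—C (1): add — endpoints in different components.
C—G (1): add — endpoints in different components.
C—H (1): add — endpoints in different components.
E—F (1): add — endpoints in different components.
B—D (2): add — endpoints in different components.
A—F (3): add — endpoints in different components.
E—H (4): skip — E and H already connected.
A—B (7): add — endpoints in different components.
MST edges: A—C, C—G, C—H, E—F, B—D, A—F, A—B; total weight 1+1+1+1+2+3+7 = 16.

16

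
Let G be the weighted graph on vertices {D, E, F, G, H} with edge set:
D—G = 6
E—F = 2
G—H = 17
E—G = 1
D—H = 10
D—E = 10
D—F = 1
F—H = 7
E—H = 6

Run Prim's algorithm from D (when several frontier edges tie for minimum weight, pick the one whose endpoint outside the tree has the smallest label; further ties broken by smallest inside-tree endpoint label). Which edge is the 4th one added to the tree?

E-H

Grow the tree from D using Prim:
Step 1: frontier [D—F 1, D—G 6, D—E 10, D—H 10] → take D—F (1); add F.
Step 2: frontier [D—G 6, D—E 10, D—H 10, E—F 2, F—H 7] → take E—F (2); add E.
Step 3: frontier [D—G 6, D—H 10, E—G 1, E—H 6, F—H 7] → take E—G (1); add G.
Step 4: frontier [D—H 10, E—H 6, F—H 7, G—H 17] → take E—H (6); add H.
The 4th edge added is E—H.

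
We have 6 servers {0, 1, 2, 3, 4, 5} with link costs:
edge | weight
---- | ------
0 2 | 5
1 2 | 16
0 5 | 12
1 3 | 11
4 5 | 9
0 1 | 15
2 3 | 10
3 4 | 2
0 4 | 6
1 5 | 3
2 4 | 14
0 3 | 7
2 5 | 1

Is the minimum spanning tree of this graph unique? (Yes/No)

Yes

Sort edges by weight, then run Kruskal:
2 5 (1): add — endpoints in different components.
3 4 (2): add — endpoints in different components.
1 5 (3): add — endpoints in different components.
0 2 (5): add — endpoints in different components.
0 4 (6): add — endpoints in different components.
Every non-tree edge has weight strictly greater than the heaviest edge on the tree path between its endpoints, so the MST is unique.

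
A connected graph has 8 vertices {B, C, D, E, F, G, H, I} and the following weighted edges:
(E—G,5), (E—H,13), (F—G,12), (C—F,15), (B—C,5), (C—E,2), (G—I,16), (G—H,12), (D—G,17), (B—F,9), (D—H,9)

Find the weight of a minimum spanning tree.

Sort edges by weight, then run Kruskal:
C—E (2): add — endpoints in different components.
B—C (5): add — endpoints in different components.
E—G (5): add — endpoints in different components.
B—F (9): add — endpoints in different components.
D—H (9): add — endpoints in different components.
F—G (12): skip — F and G already connected.
G—H (12): add — endpoints in different components.
E—H (13): skip — E and H already connected.
C—F (15): skip — C and F already connected.
G—I (16): add — endpoints in different components.
MST edges: C—E, B—C, E—G, B—F, D—H, G—H, G—I; total weight 2+5+5+9+9+12+16 = 58.

58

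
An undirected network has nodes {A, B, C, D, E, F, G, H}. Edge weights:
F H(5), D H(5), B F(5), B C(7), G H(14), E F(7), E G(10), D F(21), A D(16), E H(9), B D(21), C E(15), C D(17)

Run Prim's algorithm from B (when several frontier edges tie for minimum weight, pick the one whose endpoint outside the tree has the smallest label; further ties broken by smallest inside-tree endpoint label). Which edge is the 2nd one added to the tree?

F-H

Grow the tree from B using Prim:
Step 1: frontier [B F 5, B C 7, B D 21] → take B F (5); add F.
Step 2: frontier [B C 7, B D 21, F H 5, E F 7, D F 21] → take F H (5); add H.
Step 3: frontier [B C 7, B D 21, E F 7, D F 21, D H 5, E H 9, G H 14] → take D H (5); add D.
Step 4: frontier [B C 7, A D 16, C D 17, E F 7, E H 9, G H 14] → take B C (7); add C.
Step 5: frontier [C E 15, A D 16, E F 7, E H 9, G H 14] → take E F (7); add E.
Step 6: frontier [A D 16, E G 10, G H 14] → take E G (10); add G.
Step 7: frontier [A D 16] → take A D (16); add A.
The 2nd edge added is F H.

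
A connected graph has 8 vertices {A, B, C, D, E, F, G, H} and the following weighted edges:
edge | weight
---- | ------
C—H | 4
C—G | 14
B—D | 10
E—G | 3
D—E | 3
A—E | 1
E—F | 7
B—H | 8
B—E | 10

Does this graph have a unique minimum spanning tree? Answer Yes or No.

Sort edges by weight, then run Kruskal:
A—E (1): add — endpoints in different components.
D—E (3): add — endpoints in different components.
E—G (3): add — endpoints in different components.
C—H (4): add — endpoints in different components.
E—F (7): add — endpoints in different components.
B—H (8): add — endpoints in different components.
B—D (10): add — endpoints in different components.
Non-tree edge B—E has weight 10, equal to the heaviest edge on its tree cycle — swapping gives another MST of the same weight. Not unique.

No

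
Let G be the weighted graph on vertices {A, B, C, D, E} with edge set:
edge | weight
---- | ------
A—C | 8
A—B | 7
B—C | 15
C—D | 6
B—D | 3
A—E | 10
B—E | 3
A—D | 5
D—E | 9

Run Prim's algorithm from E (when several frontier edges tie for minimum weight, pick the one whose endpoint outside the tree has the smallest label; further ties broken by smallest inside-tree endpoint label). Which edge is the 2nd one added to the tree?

B-D

Grow the tree from E using Prim:
Step 1: frontier [B—E 3, D—E 9, A—E 10] → take B—E (3); add B.
Step 2: frontier [B—D 3, A—B 7, B—C 15, D—E 9, A—E 10] → take B—D (3); add D.
Step 3: frontier [A—B 7, B—C 15, A—D 5, C—D 6, A—E 10] → take A—D (5); add A.
Step 4: frontier [A—C 8, B—C 15, C—D 6] → take C—D (6); add C.
The 2nd edge added is B—D.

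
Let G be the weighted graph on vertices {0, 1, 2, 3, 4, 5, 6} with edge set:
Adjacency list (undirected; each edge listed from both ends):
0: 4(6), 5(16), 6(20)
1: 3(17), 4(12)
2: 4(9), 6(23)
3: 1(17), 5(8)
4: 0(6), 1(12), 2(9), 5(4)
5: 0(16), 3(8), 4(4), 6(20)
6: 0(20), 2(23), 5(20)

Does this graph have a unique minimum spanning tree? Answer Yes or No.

No

Sort edges by weight, then run Kruskal:
4–5 (4): add. Components now {0} {1} {2} {3} {4,5} {6}
0–4 (6): add. Components now {0,4,5} {1} {2} {3} {6}
3–5 (8): add. Components now {0,3,4,5} {1} {2} {6}
2–4 (9): add. Components now {0,2,3,4,5} {1} {6}
1–4 (12): add. Components now {0,1,2,3,4,5} {6}
0–5 (16): skip — 0 and 5 already connected.
1–3 (17): skip — 1 and 3 already connected.
0–6 (20): add. Components now {0,1,2,3,4,5,6}
Non-tree edge 5–6 has weight 20, equal to the heaviest edge on its tree cycle — swapping gives another MST of the same weight. Not unique.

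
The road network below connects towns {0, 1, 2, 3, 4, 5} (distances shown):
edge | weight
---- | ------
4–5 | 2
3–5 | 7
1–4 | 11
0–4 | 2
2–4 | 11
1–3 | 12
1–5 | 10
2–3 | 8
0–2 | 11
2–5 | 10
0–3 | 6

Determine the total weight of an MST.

Prim, starting at 2.
Step 1: cheapest edge leaving the tree is 2–3 (8); add 3.
Step 2: cheapest edge leaving the tree is 0–3 (6); add 0.
Step 3: cheapest edge leaving the tree is 0–4 (2); add 4.
Step 4: cheapest edge leaving the tree is 4–5 (2); add 5.
Step 5: cheapest edge leaving the tree is 1–5 (10); add 1.
MST edges: 2–3, 0–3, 0–4, 4–5, 1–5; total weight 8+6+2+2+10 = 28.

28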